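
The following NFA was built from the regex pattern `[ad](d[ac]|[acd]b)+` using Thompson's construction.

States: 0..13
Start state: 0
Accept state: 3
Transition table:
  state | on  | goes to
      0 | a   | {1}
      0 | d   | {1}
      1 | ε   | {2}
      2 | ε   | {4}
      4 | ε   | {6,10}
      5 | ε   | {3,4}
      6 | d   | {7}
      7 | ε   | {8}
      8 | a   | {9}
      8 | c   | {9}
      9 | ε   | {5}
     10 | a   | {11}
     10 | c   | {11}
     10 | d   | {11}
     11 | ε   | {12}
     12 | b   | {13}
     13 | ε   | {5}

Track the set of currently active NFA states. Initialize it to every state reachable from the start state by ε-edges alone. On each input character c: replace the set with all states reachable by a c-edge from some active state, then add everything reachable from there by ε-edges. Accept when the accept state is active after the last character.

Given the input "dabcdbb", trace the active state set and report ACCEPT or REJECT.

Answer: REJECT

Steps:
start: ε-closure({0}) = {0}
'd' @ 1: {1,2,4,6,10}
'a' @ 2: {11,12}
'b' @ 3: {3,4,5,6,10,13}  ✓accept
'c' @ 4: {11,12}
'd' @ 5: {}  — state set empty
rest 'bb' ignored (set empty)
end set {} — state 3 not in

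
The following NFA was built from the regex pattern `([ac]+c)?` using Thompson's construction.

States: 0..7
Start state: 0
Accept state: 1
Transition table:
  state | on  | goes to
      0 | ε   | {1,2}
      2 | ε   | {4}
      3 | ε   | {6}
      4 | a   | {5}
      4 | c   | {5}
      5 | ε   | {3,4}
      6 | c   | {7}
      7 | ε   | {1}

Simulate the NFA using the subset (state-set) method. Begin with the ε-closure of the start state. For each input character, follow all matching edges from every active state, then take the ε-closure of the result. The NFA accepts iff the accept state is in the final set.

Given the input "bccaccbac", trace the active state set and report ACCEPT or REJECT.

start: ε-closure({0}) = {0,1,2,4}
'b' @ 1: {}  — state set empty
rest 'ccaccbac' ignored (set empty)
final: {}; accept 1 not in set

Answer: REJECT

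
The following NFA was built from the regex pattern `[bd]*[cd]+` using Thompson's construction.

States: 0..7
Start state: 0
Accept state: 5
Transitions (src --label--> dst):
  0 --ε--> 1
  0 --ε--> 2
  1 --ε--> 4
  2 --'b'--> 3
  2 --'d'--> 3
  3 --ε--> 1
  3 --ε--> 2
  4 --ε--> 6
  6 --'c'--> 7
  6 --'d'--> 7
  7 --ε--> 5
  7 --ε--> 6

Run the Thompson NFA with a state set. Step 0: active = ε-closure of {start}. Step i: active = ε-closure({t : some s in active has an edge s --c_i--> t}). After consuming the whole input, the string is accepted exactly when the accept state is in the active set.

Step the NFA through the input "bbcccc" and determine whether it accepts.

initial (ε-close {0}): {0,1,2,4,6}
'b' @ 1: {1,2,3,4,6}
'b' @ 2: {1,2,3,4,6}
'c' @ 3: {5,6,7}  (accept∈set)
'c' @ 4: {5,6,7}  (accept∈set)
'c' @ 5: {5,6,7}  (accept∈set)
'c' @ 6: {5,6,7}  (accept∈set)
final: {5,6,7}; accept 5 in set

Answer: ACCEPT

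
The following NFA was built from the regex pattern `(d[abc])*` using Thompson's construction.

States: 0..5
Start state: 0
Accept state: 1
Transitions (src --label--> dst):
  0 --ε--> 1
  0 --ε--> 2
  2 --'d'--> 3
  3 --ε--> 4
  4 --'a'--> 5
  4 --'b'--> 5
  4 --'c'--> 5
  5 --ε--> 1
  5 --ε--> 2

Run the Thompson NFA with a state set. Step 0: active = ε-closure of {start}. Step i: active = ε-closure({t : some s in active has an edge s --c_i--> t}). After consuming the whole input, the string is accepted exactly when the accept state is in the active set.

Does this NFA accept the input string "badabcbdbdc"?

Answer: REJECT

Steps:
initial (ε-close {0}): {0,1,2}
'b' @ 1: {}  — state set empty
rest 'adabcbdbdc' ignored (set empty)
after full input: {}  (accept=1 not in)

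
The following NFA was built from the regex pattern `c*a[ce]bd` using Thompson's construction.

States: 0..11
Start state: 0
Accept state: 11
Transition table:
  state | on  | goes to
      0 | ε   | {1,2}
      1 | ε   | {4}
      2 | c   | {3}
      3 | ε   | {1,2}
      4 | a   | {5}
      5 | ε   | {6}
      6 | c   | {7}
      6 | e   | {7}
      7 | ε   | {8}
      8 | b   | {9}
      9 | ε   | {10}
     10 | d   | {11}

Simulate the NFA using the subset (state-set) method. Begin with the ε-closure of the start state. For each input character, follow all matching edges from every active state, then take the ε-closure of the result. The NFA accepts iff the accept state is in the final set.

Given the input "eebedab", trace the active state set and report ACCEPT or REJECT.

start: ε-closure({0}) = {0,1,2,4}
'e' @ 1: {}  — state set empty
rest 'ebedab' ignored (set empty)
after full input: {}  (accept=11 not in)

Answer: REJECT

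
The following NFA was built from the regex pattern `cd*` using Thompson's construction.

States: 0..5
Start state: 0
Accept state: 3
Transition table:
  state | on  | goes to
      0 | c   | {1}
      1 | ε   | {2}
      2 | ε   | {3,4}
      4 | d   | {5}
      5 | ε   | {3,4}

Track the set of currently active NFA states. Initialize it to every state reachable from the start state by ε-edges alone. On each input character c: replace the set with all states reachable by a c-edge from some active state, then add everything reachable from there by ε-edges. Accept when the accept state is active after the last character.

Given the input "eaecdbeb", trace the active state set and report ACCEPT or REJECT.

Answer: REJECT

Trace:
start: ε-closure({0}) = {0}
'e' @ 1: {}  — no active states
rest 'aecdbeb' ignored (set empty)
end set {} — state 3 not in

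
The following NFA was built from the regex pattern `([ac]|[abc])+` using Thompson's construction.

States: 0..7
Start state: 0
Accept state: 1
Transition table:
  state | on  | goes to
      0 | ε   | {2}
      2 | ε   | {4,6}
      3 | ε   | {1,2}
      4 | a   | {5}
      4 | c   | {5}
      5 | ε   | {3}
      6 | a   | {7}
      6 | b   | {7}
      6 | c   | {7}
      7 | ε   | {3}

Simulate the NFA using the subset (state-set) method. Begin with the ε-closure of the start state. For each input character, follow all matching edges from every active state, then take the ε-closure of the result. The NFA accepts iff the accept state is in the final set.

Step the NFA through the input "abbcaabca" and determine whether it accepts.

start: ε-closure({0}) = {0,2,4,6}
'a' @ 1: {1,2,3,4,5,6,7}  (accept∈set)
'b' @ 2: {1,2,3,4,6,7}  (accept∈set)
'b' @ 3: {1,2,3,4,6,7}  (accept∈set)
'c' @ 4: {1,2,3,4,5,6,7}  (accept∈set)
'a' @ 5: {1,2,3,4,5,6,7}  (accept∈set)
'a' @ 6: {1,2,3,4,5,6,7}  (accept∈set)
'b' @ 7: {1,2,3,4,6,7}  (accept∈set)
'c' @ 8: {1,2,3,4,5,6,7}  (accept∈set)
'a' @ 9: {1,2,3,4,5,6,7}  (accept∈set)
after full input: {1,2,3,4,5,6,7}  (accept=1 in)

Answer: ACCEPT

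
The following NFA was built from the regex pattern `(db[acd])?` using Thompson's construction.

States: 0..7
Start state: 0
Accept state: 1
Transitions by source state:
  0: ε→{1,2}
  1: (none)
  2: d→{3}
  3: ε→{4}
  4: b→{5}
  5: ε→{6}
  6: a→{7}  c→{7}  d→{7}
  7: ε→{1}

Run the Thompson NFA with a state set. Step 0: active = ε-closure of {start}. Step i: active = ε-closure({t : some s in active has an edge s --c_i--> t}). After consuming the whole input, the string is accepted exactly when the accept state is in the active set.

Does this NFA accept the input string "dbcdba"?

Answer: REJECT

Derivation:
initial (ε-close {0}): {0,1,2}
'd' @ 1: {3,4}
'b' @ 2: {5,6}
'c' @ 3: {1,7}  ✓accept
'd' @ 4: {}  — no active states
rest 'ba' ignored (set empty)
after full input: {}  (accept=1 not in)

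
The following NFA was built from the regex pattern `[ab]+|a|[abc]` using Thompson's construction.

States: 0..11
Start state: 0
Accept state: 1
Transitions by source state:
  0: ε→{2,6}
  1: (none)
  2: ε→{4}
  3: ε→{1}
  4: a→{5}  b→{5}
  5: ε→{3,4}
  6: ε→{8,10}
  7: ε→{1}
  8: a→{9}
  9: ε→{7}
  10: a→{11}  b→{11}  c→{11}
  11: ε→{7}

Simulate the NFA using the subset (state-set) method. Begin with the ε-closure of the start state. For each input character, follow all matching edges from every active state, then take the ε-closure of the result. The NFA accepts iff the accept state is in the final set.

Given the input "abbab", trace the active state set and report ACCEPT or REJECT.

start: ε-closure({0}) = {0,2,4,6,8,10}
'a' @ 1: {1,3,4,5,7,9,11}  [accepting]
'b' @ 2: {1,3,4,5}  [accepting]
'b' @ 3: {1,3,4,5}  [accepting]
'a' @ 4: {1,3,4,5}  [accepting]
'b' @ 5: {1,3,4,5}  [accepting]
final: {1,3,4,5}; accept 1 in set

Answer: ACCEPT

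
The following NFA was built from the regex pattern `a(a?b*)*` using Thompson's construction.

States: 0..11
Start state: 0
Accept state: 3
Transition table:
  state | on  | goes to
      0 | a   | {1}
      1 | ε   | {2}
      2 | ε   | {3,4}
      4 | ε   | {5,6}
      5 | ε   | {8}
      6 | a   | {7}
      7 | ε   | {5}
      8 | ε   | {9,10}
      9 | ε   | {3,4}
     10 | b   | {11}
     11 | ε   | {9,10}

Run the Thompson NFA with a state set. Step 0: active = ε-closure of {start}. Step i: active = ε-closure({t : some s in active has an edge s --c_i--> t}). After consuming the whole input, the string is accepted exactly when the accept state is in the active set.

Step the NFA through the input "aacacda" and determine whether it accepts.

start: ε-closure({0}) = {0}
'a' @ 1: {1,2,3,4,5,6,8,9,10}  ✓accept
'a' @ 2: {3,4,5,6,7,8,9,10}  ✓accept
'c' @ 3: {}  — state set empty
rest 'acda' ignored (set empty)
final: {}; accept 3 not in set

Answer: REJECT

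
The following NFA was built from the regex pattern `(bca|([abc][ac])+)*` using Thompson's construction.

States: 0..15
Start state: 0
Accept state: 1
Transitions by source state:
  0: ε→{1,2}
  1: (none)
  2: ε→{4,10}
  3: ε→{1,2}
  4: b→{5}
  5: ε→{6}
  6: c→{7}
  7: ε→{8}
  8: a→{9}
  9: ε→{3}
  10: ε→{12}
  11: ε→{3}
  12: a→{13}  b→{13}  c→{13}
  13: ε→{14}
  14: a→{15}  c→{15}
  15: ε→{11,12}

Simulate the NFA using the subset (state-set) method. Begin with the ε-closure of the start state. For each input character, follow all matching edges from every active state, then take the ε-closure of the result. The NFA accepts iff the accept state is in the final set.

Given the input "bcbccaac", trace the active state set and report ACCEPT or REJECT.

S₀ = ε-closure({0}) = {0,1,2,4,10,12}
'b' @ 1: {5,6,13,14}
'c' @ 2: {1,2,3,4,7,8,10,11,12,15}  (accept∈set)
'b' @ 3: {5,6,13,14}
'c' @ 4: {1,2,3,4,7,8,10,11,12,15}  (accept∈set)
'c' @ 5: {13,14}
'a' @ 6: {1,2,3,4,10,11,12,15}  (accept∈set)
'a' @ 7: {13,14}
'c' @ 8: {1,2,3,4,10,11,12,15}  (accept∈set)
final: {1,2,3,4,10,11,12,15}; accept 1 in set

Answer: ACCEPT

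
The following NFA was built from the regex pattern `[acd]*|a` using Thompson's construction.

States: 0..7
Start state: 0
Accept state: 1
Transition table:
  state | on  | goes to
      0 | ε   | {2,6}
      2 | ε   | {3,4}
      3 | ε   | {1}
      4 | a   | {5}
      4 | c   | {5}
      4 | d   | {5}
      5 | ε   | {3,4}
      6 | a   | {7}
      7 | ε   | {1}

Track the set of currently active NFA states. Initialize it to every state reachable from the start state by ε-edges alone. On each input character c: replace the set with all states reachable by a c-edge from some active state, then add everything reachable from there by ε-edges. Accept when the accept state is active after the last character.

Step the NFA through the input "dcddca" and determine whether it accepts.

Answer: ACCEPT

Trace:
initial (ε-close {0}): {0,1,2,3,4,6}
'd' @ 1: {1,3,4,5}  (accept∈set)
'c' @ 2: {1,3,4,5}  (accept∈set)
'd' @ 3: {1,3,4,5}  (accept∈set)
'd' @ 4: {1,3,4,5}  (accept∈set)
'c' @ 5: {1,3,4,5}  (accept∈set)
'a' @ 6: {1,3,4,5}  (accept∈set)
final: {1,3,4,5}; accept 1 in set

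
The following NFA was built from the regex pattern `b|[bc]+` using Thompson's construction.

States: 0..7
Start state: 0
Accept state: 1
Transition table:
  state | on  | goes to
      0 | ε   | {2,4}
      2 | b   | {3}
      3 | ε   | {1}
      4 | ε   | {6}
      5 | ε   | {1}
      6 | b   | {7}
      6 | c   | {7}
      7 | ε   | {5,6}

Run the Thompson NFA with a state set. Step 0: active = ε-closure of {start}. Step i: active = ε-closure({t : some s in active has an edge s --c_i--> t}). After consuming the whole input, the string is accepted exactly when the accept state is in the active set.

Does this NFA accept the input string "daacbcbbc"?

Answer: REJECT

Steps:
S₀ = ε-closure({0}) = {0,2,4,6}
'd' @ 1: {}  — no active states
rest 'aacbcbbc' ignored (set empty)
after full input: {}  (accept=1 not in)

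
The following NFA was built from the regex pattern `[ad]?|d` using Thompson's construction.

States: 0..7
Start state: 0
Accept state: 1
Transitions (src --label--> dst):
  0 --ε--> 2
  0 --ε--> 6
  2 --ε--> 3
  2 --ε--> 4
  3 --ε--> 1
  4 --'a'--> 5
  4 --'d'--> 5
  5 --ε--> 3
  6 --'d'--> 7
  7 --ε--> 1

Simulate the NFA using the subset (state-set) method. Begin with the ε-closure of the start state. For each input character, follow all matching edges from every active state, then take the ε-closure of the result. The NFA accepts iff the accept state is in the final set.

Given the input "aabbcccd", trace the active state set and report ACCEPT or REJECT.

Answer: REJECT

Derivation:
initial (ε-close {0}): {0,1,2,3,4,6}
'a' @ 1: {1,3,5}  [accepting]
'a' @ 2: {}  — no active states
rest 'bbcccd' ignored (set empty)
final: {}; accept 1 not in set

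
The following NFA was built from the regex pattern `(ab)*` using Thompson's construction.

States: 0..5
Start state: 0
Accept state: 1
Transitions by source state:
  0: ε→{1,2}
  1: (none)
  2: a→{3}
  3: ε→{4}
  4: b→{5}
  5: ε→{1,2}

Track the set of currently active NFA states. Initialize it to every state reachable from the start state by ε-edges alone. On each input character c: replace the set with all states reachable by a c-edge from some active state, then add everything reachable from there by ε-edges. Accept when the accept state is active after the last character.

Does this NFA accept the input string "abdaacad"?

Answer: REJECT

Trace:
initial (ε-close {0}): {0,1,2}
'a' @ 1: {3,4}
'b' @ 2: {1,2,5}  (accept∈set)
'd' @ 3: {}  — state set empty
rest 'aacad' ignored (set empty)
final: {}; accept 1 not in set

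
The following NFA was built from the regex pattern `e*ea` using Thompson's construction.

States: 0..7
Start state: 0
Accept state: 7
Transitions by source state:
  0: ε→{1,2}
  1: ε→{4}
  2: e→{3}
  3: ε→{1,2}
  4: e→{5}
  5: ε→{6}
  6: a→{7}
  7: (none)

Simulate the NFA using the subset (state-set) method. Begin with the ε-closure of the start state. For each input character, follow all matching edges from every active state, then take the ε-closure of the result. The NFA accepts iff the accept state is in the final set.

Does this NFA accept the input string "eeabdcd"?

Answer: REJECT

Derivation:
initial (ε-close {0}): {0,1,2,4}
'e' @ 1: {1,2,3,4,5,6}
'e' @ 2: {1,2,3,4,5,6}
'a' @ 3: {7}  [accepting]
'b' @ 4: {}  — no active states
rest 'dcd' ignored (set empty)
after full input: {}  (accept=7 not in)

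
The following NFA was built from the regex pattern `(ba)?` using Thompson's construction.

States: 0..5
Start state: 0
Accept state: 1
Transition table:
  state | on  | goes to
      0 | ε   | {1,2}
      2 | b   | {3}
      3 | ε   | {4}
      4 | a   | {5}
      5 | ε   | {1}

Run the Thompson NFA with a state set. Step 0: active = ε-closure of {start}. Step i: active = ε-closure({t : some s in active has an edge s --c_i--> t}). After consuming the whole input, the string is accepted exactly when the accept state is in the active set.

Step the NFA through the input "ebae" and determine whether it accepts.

Answer: REJECT

Trace:
S₀ = ε-closure({0}) = {0,1,2}
'e' @ 1: {}  — state set empty
rest 'bae' ignored (set empty)
after full input: {}  (accept=1 not in)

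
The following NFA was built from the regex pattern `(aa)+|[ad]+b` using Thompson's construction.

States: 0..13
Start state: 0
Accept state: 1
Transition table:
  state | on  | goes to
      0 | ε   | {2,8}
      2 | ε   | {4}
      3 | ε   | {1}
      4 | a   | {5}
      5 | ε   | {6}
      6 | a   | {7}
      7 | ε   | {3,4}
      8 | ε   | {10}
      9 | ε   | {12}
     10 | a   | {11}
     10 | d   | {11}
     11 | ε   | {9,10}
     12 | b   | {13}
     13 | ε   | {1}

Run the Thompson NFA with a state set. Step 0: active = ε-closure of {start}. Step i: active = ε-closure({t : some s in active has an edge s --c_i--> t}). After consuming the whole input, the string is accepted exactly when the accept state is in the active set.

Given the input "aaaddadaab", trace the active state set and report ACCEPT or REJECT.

initial (ε-close {0}): {0,2,4,8,10}
'a' @ 1: {5,6,9,10,11,12}
'a' @ 2: {1,3,4,7,9,10,11,12}  (accept∈set)
'a' @ 3: {5,6,9,10,11,12}
'd' @ 4: {9,10,11,12}
'd' @ 5: {9,10,11,12}
'a' @ 6: {9,10,11,12}
'd' @ 7: {9,10,11,12}
'a' @ 8: {9,10,11,12}
'a' @ 9: {9,10,11,12}
'b' @ 10: {1,13}  (accept∈set)
after full input: {1,13}  (accept=1 in)

Answer: ACCEPT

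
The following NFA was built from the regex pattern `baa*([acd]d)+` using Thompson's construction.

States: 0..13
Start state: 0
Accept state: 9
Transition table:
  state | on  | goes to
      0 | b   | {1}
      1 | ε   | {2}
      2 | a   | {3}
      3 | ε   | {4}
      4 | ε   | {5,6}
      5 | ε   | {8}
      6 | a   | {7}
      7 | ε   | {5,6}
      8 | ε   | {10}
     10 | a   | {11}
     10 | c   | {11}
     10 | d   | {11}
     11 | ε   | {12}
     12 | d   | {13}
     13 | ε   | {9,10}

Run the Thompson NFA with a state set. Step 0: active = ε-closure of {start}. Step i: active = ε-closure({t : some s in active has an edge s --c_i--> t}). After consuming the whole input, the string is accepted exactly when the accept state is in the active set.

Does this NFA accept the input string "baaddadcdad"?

Answer: ACCEPT

Derivation:
start: ε-closure({0}) = {0}
'b' @ 1: {1,2}
'a' @ 2: {3,4,5,6,8,10}
'a' @ 3: {5,6,7,8,10,11,12}
'd' @ 4: {9,10,11,12,13}  ✓accept
'd' @ 5: {9,10,11,12,13}  ✓accept
'a' @ 6: {11,12}
'd' @ 7: {9,10,13}  ✓accept
'c' @ 8: {11,12}
'd' @ 9: {9,10,13}  ✓accept
'a' @ 10: {11,12}
'd' @ 11: {9,10,13}  ✓accept
after full input: {9,10,13}  (accept=9 in)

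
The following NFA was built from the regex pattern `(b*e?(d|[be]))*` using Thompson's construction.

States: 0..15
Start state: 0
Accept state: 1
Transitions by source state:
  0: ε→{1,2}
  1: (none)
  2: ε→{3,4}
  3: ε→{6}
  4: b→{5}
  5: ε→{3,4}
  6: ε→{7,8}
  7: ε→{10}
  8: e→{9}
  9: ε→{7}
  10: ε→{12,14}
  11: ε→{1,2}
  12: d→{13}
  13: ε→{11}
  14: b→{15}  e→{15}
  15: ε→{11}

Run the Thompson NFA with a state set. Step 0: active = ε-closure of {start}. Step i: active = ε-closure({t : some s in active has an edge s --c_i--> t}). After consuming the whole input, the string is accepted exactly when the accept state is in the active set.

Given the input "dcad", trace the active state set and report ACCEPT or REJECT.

Answer: REJECT

Derivation:
initial (ε-close {0}): {0,1,2,3,4,6,7,8,10,12,14}
'd' @ 1: {1,2,3,4,6,7,8,10,11,12,13,14}  ✓accept
'c' @ 2: {}  — no active states
rest 'ad' ignored (set empty)
end set {} — state 1 not in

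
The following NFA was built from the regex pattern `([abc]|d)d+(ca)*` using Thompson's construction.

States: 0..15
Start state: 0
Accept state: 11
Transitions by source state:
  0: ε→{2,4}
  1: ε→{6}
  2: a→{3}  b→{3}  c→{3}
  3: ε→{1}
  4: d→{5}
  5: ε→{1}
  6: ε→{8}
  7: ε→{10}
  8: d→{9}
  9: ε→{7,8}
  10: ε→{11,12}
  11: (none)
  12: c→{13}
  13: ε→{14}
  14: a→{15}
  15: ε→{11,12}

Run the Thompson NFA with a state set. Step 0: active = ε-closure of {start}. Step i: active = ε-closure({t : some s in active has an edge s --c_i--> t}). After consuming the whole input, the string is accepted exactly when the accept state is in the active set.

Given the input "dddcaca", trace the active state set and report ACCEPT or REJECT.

Answer: ACCEPT

Steps:
S₀ = ε-closure({0}) = {0,2,4}
'd' @ 1: {1,5,6,8}
'd' @ 2: {7,8,9,10,11,12}  ✓accept
'd' @ 3: {7,8,9,10,11,12}  ✓accept
'c' @ 4: {13,14}
'a' @ 5: {11,12,15}  ✓accept
'c' @ 6: {13,14}
'a' @ 7: {11,12,15}  ✓accept
after full input: {11,12,15}  (accept=11 in)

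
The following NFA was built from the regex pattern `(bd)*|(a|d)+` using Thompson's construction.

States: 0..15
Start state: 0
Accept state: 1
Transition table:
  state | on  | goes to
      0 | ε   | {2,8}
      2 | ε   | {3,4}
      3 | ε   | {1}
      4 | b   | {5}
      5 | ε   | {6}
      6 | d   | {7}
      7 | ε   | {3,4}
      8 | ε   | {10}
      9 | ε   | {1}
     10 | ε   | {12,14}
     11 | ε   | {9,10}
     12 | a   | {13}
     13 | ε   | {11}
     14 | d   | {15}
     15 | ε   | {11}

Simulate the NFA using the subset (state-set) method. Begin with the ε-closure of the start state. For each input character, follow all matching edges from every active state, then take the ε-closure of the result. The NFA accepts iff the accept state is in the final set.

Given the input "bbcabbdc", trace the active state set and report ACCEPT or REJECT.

Answer: REJECT

Steps:
S₀ = ε-closure({0}) = {0,1,2,3,4,8,10,12,14}
'b' @ 1: {5,6}
'b' @ 2: {}  — dead — no transitions
rest 'cabbdc' ignored (set empty)
after full input: {}  (accept=1 not in)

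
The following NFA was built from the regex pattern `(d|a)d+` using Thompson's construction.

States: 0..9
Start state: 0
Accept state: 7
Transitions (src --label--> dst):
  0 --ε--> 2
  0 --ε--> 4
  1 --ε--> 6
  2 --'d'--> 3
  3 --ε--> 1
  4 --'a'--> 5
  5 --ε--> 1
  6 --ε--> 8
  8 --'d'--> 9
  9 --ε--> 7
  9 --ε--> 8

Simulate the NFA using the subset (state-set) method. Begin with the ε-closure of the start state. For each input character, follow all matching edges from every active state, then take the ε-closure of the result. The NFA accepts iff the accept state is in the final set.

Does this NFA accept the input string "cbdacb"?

initial (ε-close {0}): {0,2,4}
'c' @ 1: {}  — dead — no transitions
rest 'bdacb' ignored (set empty)
end set {} — state 7 not in

Answer: REJECT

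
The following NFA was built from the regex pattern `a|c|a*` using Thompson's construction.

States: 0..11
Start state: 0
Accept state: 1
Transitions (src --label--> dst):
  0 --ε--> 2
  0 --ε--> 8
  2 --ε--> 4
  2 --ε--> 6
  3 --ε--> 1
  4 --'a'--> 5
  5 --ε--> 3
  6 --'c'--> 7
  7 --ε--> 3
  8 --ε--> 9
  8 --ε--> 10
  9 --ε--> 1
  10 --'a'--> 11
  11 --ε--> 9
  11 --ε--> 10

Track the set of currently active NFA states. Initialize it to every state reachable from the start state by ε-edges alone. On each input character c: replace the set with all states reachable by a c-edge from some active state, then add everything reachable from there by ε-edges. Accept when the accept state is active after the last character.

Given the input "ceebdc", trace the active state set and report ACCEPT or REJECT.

Answer: REJECT

Steps:
S₀ = ε-closure({0}) = {0,1,2,4,6,8,9,10}
'c' @ 1: {1,3,7}  [accepting]
'e' @ 2: {}  — no active states
rest 'ebdc' ignored (set empty)
after full input: {}  (accept=1 not in)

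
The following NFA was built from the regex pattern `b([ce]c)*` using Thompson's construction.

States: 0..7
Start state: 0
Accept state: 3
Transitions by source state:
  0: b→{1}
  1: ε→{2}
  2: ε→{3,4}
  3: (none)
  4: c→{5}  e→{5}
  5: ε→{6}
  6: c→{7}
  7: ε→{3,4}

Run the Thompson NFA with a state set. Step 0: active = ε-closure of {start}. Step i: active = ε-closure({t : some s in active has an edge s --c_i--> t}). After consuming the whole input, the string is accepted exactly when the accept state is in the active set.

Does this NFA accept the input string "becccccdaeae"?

Answer: REJECT

Derivation:
start: ε-closure({0}) = {0}
'b' @ 1: {1,2,3,4}  [accepting]
'e' @ 2: {5,6}
'c' @ 3: {3,4,7}  [accepting]
'c' @ 4: {5,6}
'c' @ 5: {3,4,7}  [accepting]
'c' @ 6: {5,6}
'c' @ 7: {3,4,7}  [accepting]
'd' @ 8: {}  — no active states
rest 'aeae' ignored (set empty)
after full input: {}  (accept=3 not in)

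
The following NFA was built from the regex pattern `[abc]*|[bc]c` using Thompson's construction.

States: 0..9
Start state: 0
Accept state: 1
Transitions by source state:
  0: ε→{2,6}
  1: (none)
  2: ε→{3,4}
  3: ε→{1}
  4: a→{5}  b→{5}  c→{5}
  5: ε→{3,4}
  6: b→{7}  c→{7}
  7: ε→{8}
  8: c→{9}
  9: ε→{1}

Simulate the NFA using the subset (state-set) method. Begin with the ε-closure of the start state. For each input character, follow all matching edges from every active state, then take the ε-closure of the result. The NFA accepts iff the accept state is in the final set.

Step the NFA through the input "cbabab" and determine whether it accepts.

start: ε-closure({0}) = {0,1,2,3,4,6}
'c' @ 1: {1,3,4,5,7,8}  ✓accept
'b' @ 2: {1,3,4,5}  ✓accept
'a' @ 3: {1,3,4,5}  ✓accept
'b' @ 4: {1,3,4,5}  ✓accept
'a' @ 5: {1,3,4,5}  ✓accept
'b' @ 6: {1,3,4,5}  ✓accept
after full input: {1,3,4,5}  (accept=1 in)

Answer: ACCEPT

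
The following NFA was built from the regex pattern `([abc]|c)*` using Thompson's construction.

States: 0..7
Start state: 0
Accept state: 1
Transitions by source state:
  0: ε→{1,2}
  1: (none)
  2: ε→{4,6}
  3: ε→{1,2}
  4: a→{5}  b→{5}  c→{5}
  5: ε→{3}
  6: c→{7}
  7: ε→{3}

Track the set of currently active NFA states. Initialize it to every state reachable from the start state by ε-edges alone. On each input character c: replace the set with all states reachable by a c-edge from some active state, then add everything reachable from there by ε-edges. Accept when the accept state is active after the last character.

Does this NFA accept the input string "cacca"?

Answer: ACCEPT

Trace:
initial (ε-close {0}): {0,1,2,4,6}
'c' @ 1: {1,2,3,4,5,6,7}  [accepting]
'a' @ 2: {1,2,3,4,5,6}  [accepting]
'c' @ 3: {1,2,3,4,5,6,7}  [accepting]
'c' @ 4: {1,2,3,4,5,6,7}  [accepting]
'a' @ 5: {1,2,3,4,5,6}  [accepting]
after full input: {1,2,3,4,5,6}  (accept=1 in)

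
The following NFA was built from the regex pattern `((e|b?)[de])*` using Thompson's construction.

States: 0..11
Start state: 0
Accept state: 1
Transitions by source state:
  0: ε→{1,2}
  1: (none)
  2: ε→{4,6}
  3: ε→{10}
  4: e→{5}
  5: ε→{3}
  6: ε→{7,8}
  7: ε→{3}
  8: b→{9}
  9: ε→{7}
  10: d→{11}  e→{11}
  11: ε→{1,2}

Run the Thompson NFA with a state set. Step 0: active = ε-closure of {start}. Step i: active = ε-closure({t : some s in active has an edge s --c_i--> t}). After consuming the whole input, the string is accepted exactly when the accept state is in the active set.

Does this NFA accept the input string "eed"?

Answer: ACCEPT

Trace:
initial (ε-close {0}): {0,1,2,3,4,6,7,8,10}
'e' @ 1: {1,2,3,4,5,6,7,8,10,11}  [accepting]
'e' @ 2: {1,2,3,4,5,6,7,8,10,11}  [accepting]
'd' @ 3: {1,2,3,4,6,7,8,10,11}  [accepting]
end set {1,2,3,4,6,7,8,10,11} — state 1 in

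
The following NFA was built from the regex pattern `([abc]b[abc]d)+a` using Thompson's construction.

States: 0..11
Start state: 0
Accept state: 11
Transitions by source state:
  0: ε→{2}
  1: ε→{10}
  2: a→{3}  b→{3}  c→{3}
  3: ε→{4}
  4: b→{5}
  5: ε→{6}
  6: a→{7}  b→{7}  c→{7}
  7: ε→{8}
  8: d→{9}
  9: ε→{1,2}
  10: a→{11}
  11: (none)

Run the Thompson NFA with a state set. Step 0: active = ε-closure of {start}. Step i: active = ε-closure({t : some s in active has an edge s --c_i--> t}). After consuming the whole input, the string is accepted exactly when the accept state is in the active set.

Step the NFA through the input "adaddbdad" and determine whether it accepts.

Answer: REJECT

Trace:
start: ε-closure({0}) = {0,2}
'a' @ 1: {3,4}
'd' @ 2: {}  — state set empty
rest 'addbdad' ignored (set empty)
end set {} — state 11 not in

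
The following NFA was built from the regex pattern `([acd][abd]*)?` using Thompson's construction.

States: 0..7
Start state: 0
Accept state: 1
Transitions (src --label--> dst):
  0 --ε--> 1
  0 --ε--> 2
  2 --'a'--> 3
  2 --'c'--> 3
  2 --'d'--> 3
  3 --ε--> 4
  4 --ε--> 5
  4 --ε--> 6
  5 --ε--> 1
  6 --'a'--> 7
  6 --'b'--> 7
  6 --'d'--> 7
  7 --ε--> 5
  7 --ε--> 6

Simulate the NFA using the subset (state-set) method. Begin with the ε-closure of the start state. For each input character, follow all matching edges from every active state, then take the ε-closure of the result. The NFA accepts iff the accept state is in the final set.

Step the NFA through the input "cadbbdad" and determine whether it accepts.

Answer: ACCEPT

Steps:
S₀ = ε-closure({0}) = {0,1,2}
'c' @ 1: {1,3,4,5,6}  ✓accept
'a' @ 2: {1,5,6,7}  ✓accept
'd' @ 3: {1,5,6,7}  ✓accept
'b' @ 4: {1,5,6,7}  ✓accept
'b' @ 5: {1,5,6,7}  ✓accept
'd' @ 6: {1,5,6,7}  ✓accept
'a' @ 7: {1,5,6,7}  ✓accept
'd' @ 8: {1,5,6,7}  ✓accept
final: {1,5,6,7}; accept 1 in set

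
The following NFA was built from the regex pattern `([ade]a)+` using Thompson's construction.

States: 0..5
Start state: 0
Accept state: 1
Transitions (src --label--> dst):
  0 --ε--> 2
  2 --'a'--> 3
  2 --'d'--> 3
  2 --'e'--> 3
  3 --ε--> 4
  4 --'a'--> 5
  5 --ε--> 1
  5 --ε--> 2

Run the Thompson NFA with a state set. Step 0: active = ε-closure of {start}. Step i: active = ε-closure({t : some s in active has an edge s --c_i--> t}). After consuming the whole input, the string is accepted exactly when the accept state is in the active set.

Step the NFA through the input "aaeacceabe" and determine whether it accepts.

start: ε-closure({0}) = {0,2}
'a' @ 1: {3,4}
'a' @ 2: {1,2,5}  (accept∈set)
'e' @ 3: {3,4}
'a' @ 4: {1,2,5}  (accept∈set)
'c' @ 5: {}  — dead — no transitions
rest 'ceabe' ignored (set empty)
end set {} — state 1 not in

Answer: REJECT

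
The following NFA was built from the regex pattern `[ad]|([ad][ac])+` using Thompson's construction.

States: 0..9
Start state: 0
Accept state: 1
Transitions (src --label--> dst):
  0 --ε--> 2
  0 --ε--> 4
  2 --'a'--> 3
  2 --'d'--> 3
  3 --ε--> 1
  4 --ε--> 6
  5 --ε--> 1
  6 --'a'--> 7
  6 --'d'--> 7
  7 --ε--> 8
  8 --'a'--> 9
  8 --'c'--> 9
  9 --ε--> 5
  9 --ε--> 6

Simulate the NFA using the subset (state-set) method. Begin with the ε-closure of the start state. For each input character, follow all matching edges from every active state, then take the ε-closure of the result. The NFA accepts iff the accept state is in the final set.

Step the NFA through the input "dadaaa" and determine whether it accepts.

Answer: ACCEPT

Derivation:
start: ε-closure({0}) = {0,2,4,6}
'd' @ 1: {1,3,7,8}  [accepting]
'a' @ 2: {1,5,6,9}  [accepting]
'd' @ 3: {7,8}
'a' @ 4: {1,5,6,9}  [accepting]
'a' @ 5: {7,8}
'a' @ 6: {1,5,6,9}  [accepting]
after full input: {1,5,6,9}  (accept=1 in)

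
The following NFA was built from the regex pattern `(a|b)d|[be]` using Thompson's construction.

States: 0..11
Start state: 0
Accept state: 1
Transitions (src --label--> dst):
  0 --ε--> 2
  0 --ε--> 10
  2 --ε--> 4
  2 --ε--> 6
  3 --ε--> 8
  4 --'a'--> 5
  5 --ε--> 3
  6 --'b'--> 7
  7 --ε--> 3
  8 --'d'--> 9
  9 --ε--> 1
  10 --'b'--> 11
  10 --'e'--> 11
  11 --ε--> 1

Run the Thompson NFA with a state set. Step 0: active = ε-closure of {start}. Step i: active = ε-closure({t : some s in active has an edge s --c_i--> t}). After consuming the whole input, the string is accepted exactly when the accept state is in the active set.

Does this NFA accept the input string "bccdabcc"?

Answer: REJECT

Trace:
initial (ε-close {0}): {0,2,4,6,10}
'b' @ 1: {1,3,7,8,11}  (accept∈set)
'c' @ 2: {}  — state set empty
rest 'cdabcc' ignored (set empty)
end set {} — state 1 not in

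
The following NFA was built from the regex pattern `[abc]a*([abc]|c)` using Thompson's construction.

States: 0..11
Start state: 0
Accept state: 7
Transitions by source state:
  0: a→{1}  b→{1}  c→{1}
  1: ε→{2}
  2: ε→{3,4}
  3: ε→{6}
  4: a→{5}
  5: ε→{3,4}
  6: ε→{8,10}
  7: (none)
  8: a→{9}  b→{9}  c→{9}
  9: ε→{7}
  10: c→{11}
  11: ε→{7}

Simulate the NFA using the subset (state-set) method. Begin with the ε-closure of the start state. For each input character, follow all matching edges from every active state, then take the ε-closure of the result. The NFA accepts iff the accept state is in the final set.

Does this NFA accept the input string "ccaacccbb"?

Answer: REJECT

Derivation:
S₀ = ε-closure({0}) = {0}
'c' @ 1: {1,2,3,4,6,8,10}
'c' @ 2: {7,9,11}  (accept∈set)
'a' @ 3: {}  — no active states
rest 'acccbb' ignored (set empty)
after full input: {}  (accept=7 not in)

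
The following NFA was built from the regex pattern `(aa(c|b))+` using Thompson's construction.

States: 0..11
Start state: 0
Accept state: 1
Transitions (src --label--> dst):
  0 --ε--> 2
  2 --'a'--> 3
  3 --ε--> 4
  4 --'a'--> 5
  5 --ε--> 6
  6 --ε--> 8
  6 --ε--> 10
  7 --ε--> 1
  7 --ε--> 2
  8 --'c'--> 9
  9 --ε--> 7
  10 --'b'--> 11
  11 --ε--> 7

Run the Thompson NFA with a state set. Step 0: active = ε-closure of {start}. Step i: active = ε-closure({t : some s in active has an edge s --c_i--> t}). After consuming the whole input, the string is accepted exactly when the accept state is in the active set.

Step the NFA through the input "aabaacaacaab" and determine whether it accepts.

Answer: ACCEPT

Trace:
S₀ = ε-closure({0}) = {0,2}
'a' @ 1: {3,4}
'a' @ 2: {5,6,8,10}
'b' @ 3: {1,2,7,11}  [accepting]
'a' @ 4: {3,4}
'a' @ 5: {5,6,8,10}
'c' @ 6: {1,2,7,9}  [accepting]
'a' @ 7: {3,4}
'a' @ 8: {5,6,8,10}
'c' @ 9: {1,2,7,9}  [accepting]
'a' @ 10: {3,4}
'a' @ 11: {5,6,8,10}
'b' @ 12: {1,2,7,11}  [accepting]
final: {1,2,7,11}; accept 1 in set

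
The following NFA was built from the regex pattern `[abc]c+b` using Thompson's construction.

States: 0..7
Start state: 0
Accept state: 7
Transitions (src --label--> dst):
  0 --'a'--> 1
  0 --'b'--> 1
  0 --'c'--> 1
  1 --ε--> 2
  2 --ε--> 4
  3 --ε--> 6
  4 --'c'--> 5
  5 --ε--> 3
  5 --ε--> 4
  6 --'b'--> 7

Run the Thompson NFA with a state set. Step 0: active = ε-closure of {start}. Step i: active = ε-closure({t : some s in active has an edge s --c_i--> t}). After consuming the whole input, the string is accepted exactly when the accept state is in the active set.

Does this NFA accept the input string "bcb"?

Answer: ACCEPT

Derivation:
S₀ = ε-closure({0}) = {0}
'b' @ 1: {1,2,4}
'c' @ 2: {3,4,5,6}
'b' @ 3: {7}  [accepting]
after full input: {7}  (accept=7 in)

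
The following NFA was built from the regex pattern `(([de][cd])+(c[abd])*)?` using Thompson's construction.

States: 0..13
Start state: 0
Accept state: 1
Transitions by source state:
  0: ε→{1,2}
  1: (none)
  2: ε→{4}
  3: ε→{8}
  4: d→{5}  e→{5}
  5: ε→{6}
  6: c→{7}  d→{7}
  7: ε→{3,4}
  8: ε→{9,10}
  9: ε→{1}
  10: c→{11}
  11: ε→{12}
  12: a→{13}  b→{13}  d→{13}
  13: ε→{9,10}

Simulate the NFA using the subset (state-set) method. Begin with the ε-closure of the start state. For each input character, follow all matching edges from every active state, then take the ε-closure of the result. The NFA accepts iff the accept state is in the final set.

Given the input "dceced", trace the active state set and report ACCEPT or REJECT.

Answer: ACCEPT

Derivation:
initial (ε-close {0}): {0,1,2,4}
'd' @ 1: {5,6}
'c' @ 2: {1,3,4,7,8,9,10}  ✓accept
'e' @ 3: {5,6}
'c' @ 4: {1,3,4,7,8,9,10}  ✓accept
'e' @ 5: {5,6}
'd' @ 6: {1,3,4,7,8,9,10}  ✓accept
final: {1,3,4,7,8,9,10}; accept 1 in set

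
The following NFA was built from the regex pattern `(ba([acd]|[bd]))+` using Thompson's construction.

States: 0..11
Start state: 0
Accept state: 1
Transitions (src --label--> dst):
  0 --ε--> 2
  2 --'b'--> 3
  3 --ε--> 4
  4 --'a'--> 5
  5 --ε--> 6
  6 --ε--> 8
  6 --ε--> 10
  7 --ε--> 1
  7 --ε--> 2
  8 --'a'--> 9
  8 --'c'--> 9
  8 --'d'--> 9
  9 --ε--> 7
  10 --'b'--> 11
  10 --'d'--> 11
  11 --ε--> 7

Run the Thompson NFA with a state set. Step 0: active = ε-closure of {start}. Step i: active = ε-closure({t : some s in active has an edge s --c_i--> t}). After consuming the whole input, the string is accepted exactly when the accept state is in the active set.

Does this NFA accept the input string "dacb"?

Answer: REJECT

Trace:
initial (ε-close {0}): {0,2}
'd' @ 1: {}  — state set empty
rest 'acb' ignored (set empty)
end set {} — state 1 not in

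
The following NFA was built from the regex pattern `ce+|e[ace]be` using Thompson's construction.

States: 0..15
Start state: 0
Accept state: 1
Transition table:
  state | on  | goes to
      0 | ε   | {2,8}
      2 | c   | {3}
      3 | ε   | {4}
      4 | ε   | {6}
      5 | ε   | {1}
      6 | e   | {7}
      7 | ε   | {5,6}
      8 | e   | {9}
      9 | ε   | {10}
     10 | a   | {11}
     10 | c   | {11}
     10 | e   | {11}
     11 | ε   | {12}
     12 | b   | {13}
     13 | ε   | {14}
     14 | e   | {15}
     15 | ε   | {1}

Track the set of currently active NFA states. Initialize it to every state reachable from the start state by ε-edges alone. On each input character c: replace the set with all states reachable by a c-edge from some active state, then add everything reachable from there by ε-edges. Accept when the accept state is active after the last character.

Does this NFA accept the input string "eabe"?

S₀ = ε-closure({0}) = {0,2,8}
'e' @ 1: {9,10}
'a' @ 2: {11,12}
'b' @ 3: {13,14}
'e' @ 4: {1,15}  (accept∈set)
after full input: {1,15}  (accept=1 in)

Answer: ACCEPT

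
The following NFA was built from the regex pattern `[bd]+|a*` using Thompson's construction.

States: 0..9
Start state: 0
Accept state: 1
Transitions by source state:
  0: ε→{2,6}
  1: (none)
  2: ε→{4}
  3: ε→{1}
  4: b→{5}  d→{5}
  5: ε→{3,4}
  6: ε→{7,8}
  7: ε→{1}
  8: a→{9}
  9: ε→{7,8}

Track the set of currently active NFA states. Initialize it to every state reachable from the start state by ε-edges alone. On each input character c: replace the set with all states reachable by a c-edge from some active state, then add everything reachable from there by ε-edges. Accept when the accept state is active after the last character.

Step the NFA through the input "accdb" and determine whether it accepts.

Answer: REJECT

Derivation:
S₀ = ε-closure({0}) = {0,1,2,4,6,7,8}
'a' @ 1: {1,7,8,9}  ✓accept
'c' @ 2: {}  — state set empty
rest 'cdb' ignored (set empty)
final: {}; accept 1 not in set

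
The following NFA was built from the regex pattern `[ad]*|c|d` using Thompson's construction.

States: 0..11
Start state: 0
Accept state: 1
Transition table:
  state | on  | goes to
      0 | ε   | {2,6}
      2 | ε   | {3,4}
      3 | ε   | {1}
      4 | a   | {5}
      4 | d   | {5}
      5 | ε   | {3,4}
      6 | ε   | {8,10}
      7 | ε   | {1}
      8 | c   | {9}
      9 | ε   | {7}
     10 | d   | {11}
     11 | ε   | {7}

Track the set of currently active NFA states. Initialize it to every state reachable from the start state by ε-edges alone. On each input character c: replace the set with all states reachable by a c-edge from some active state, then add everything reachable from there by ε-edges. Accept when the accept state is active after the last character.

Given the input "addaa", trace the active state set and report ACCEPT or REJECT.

start: ε-closure({0}) = {0,1,2,3,4,6,8,10}
'a' @ 1: {1,3,4,5}  ✓accept
'd' @ 2: {1,3,4,5}  ✓accept
'd' @ 3: {1,3,4,5}  ✓accept
'a' @ 4: {1,3,4,5}  ✓accept
'a' @ 5: {1,3,4,5}  ✓accept
after full input: {1,3,4,5}  (accept=1 in)

Answer: ACCEPT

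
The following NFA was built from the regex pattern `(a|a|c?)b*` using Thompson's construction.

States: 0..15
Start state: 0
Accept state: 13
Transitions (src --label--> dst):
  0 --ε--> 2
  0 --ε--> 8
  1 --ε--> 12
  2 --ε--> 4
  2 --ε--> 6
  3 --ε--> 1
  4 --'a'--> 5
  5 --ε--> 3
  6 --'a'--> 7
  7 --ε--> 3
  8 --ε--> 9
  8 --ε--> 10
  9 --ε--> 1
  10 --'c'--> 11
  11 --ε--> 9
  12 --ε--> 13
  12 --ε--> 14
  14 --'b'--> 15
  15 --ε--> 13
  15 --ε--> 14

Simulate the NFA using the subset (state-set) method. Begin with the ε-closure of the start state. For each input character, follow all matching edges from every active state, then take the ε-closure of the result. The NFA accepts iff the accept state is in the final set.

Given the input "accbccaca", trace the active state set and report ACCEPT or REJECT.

Answer: REJECT

Derivation:
S₀ = ε-closure({0}) = {0,1,2,4,6,8,9,10,12,13,14}
'a' @ 1: {1,3,5,7,12,13,14}  [accepting]
'c' @ 2: {}  — dead — no transitions
rest 'cbccaca' ignored (set empty)
final: {}; accept 13 not in set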